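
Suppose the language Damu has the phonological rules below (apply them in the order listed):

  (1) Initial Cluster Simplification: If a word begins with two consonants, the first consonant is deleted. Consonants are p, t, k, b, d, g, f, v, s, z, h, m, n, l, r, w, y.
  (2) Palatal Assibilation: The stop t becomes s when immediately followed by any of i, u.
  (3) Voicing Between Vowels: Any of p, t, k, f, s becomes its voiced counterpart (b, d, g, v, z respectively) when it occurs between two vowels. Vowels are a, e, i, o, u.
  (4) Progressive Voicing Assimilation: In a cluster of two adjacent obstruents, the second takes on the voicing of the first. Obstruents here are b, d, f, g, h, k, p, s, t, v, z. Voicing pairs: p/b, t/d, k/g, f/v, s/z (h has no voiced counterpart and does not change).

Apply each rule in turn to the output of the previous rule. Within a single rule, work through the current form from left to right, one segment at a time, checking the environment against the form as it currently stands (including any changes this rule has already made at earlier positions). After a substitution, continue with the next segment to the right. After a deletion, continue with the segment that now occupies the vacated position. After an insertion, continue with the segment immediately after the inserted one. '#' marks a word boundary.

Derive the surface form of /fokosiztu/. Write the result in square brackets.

(1) Initial Cluster Simplification: no change — [fokosiztu]
(2) Palatal Assibilation: [fokosiztu] → [fokosizsu]
(3) Voicing Between Vowels: [fokosizsu] → [fogozizsu]
(4) Progressive Voicing Assimilation: [fogozizsu] → [fogozizzu]

[fogozizzu]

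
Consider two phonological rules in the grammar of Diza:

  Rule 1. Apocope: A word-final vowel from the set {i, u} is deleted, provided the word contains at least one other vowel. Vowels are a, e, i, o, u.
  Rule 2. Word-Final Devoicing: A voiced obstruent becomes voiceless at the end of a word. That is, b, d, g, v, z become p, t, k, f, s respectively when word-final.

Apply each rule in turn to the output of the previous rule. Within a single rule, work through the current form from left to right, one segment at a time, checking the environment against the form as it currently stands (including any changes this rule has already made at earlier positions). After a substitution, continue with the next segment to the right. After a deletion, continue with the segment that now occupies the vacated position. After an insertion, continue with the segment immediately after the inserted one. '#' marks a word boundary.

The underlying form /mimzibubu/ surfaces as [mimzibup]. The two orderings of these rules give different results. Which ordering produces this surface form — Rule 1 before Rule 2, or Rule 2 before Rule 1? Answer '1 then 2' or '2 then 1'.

1 then 2

Order 1 then 2:
  1 Apocope: [mimzibubu] → [mimzibub]
  2 Word-Final Devoicing: [mimzibub] → [mimzibup]
  result: [mimzibup]
Order 2 then 1:
  2 Word-Final Devoicing: no change — [mimzibubu]
  1 Apocope: [mimzibubu] → [mimzibub]
  result: [mimzibub]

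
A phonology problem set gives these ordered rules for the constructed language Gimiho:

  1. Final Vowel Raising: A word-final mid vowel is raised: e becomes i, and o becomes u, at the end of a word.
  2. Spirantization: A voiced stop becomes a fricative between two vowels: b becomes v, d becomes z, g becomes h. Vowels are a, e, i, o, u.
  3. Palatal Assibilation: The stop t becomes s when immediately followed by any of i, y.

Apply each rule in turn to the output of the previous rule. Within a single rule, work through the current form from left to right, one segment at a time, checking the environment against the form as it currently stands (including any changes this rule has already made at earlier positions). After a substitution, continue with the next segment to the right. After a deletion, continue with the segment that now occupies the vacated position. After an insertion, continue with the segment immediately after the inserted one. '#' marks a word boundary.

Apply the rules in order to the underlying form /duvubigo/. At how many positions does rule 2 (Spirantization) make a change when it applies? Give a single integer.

1 Final Vowel Raising: [duvubigo] → [duvubigu]
2 Spirantization: [duvubigu] → [duvuvihu]
3 Palatal Assibilation: no change — [duvuvihu]
Rule 2 changed 2 position(s).

2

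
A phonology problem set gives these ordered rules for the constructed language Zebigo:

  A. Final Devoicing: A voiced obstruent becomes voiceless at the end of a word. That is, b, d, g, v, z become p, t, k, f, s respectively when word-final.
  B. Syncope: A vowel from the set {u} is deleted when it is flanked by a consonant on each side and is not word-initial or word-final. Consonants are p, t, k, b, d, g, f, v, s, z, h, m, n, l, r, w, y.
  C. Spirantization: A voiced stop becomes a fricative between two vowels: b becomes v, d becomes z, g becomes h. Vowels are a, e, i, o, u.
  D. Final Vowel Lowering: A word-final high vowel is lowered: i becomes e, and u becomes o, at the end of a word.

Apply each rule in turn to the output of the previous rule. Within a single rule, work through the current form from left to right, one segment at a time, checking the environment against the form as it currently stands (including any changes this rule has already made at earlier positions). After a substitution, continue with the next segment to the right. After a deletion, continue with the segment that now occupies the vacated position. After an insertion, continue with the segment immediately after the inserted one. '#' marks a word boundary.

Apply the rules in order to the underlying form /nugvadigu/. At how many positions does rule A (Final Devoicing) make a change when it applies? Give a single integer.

0

A Final Devoicing: no change — [nugvadigu]
B Syncope: [nugvadigu] → [ngvadigu]
C Spirantization: [ngvadigu] → [ngvazihu]
D Final Vowel Lowering: [ngvazihu] → [ngvaziho]
Rule A changed 0 position(s).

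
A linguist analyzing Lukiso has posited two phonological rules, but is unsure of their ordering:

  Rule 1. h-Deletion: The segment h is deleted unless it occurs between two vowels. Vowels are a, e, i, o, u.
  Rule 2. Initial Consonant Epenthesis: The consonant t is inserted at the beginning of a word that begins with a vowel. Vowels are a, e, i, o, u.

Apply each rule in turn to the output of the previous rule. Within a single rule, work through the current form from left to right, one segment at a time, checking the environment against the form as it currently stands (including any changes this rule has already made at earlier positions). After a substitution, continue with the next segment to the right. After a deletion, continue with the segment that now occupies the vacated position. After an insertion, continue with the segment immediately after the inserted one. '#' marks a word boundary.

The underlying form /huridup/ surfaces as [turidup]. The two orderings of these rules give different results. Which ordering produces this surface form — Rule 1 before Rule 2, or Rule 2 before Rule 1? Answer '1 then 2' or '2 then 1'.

1 then 2

Order 1 then 2:
  1 h-Deletion: [huridup] → [uridup]
  2 Initial Consonant Epenthesis: [uridup] → [turidup]
  result: [turidup]
Order 2 then 1:
  2 Initial Consonant Epenthesis: no change — [huridup]
  1 h-Deletion: [huridup] → [uridup]
  result: [uridup]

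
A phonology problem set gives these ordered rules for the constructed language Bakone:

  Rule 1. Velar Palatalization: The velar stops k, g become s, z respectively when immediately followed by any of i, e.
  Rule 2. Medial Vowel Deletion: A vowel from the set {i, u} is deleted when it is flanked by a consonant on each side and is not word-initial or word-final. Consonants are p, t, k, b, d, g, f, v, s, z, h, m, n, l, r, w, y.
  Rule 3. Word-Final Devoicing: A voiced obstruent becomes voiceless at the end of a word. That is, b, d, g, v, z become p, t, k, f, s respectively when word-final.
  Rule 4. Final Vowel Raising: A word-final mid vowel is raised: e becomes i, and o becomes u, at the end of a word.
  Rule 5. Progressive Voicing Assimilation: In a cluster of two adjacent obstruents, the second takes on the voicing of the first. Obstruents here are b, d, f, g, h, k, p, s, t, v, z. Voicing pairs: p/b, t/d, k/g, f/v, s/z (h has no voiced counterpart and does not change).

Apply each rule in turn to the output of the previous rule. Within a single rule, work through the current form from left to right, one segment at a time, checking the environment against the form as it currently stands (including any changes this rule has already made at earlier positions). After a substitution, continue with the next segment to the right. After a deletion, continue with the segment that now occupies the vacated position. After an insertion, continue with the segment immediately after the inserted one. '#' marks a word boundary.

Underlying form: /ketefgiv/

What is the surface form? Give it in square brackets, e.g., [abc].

Rule 1 Velar Palatalization: [ketefgiv] → [setefziv]
Rule 2 Medial Vowel Deletion: [setefziv] → [setefzv]
Rule 3 Word-Final Devoicing: [setefzv] → [setefzf]
Rule 4 Final Vowel Raising: no change — [setefzf]
Rule 5 Progressive Voicing Assimilation: [setefzf] → [setefsf]

[setefsf]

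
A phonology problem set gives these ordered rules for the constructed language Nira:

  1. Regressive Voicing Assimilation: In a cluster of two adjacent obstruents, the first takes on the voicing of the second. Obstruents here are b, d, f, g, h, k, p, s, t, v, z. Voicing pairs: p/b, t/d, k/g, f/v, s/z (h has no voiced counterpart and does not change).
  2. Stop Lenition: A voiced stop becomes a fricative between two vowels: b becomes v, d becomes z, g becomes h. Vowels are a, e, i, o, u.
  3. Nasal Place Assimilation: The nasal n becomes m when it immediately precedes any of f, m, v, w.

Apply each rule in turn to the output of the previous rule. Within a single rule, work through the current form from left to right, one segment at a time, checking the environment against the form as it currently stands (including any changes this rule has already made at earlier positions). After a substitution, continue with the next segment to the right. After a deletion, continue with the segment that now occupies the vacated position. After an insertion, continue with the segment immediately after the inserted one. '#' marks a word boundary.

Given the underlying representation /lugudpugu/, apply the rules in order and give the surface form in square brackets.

1 Regressive Voicing Assimilation: [lugudpugu] → [lugutpugu]
2 Stop Lenition: [lugutpugu] → [luhutpuhu]
3 Nasal Place Assimilation: no change — [luhutpuhu]

[luhutpuhu]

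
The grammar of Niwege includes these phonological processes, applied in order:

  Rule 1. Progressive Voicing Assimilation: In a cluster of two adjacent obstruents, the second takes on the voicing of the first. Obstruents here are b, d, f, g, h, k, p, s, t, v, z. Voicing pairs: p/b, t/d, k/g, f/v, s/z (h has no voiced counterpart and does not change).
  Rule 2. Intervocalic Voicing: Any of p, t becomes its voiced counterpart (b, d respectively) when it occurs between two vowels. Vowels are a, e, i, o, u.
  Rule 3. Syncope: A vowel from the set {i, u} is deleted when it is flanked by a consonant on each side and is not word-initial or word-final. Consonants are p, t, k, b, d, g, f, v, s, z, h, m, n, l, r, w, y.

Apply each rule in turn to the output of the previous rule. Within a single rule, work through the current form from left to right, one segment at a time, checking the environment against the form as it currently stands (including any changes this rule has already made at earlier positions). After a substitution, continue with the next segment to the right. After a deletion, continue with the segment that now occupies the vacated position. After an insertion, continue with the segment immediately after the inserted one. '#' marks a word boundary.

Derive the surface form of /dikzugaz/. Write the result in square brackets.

Rule 1 Progressive Voicing Assimilation: [dikzugaz] → [diksugaz]
Rule 2 Intervocalic Voicing: no change — [diksugaz]
Rule 3 Syncope: [diksugaz] → [dksgaz]

[dksgaz]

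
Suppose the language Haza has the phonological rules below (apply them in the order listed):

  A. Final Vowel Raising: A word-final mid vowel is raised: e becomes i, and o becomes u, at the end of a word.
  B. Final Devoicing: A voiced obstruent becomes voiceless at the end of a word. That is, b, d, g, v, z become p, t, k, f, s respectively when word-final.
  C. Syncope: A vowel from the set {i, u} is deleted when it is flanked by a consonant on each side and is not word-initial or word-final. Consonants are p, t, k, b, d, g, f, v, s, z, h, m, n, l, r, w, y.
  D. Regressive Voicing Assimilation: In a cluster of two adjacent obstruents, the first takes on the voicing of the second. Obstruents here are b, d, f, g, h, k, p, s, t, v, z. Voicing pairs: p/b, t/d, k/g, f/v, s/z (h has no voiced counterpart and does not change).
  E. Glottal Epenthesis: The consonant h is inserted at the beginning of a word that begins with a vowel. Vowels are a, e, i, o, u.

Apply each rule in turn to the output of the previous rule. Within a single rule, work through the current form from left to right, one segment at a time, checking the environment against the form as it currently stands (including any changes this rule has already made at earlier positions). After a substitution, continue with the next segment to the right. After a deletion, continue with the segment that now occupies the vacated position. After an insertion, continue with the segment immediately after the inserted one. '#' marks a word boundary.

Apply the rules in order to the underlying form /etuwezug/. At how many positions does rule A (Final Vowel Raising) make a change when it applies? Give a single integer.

A Final Vowel Raising: no change — [etuwezug]
B Final Devoicing: [etuwezug] → [etuwezuk]
C Syncope: [etuwezuk] → [etwezk]
D Regressive Voicing Assimilation: [etwezk] → [etwesk]
E Glottal Epenthesis: [etwesk] → [hetwesk]
Rule A changed 0 position(s).

0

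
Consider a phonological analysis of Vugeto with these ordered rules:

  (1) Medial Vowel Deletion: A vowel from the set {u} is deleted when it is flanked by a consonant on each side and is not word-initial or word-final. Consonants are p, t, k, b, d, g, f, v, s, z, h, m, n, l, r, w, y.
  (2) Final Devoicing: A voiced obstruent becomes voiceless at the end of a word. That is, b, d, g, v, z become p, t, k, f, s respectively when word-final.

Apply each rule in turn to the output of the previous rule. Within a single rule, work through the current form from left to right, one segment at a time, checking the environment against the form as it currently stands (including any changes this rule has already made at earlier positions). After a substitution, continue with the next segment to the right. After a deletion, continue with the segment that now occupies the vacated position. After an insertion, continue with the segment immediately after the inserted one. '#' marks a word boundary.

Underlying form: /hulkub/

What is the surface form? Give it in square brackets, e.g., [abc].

[hlkp]

(1) Medial Vowel Deletion: [hulkub] → [hlkb]
(2) Final Devoicing: [hlkb] → [hlkp]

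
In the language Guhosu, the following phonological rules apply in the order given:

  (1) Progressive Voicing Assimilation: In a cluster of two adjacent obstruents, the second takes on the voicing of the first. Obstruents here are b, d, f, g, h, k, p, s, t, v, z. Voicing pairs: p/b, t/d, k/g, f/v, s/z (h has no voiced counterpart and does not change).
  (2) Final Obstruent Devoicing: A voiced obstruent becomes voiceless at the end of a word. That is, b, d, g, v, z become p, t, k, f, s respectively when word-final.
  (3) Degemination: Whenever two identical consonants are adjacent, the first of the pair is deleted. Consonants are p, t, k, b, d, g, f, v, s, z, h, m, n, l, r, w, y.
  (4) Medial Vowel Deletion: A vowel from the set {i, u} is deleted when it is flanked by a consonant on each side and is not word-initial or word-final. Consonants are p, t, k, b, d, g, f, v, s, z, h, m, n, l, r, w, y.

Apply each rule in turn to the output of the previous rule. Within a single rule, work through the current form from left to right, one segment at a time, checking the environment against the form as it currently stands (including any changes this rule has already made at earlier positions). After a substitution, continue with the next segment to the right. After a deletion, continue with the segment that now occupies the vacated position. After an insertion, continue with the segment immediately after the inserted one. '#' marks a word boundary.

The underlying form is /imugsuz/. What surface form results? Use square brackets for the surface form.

(1) Progressive Voicing Assimilation: [imugsuz] → [imugzuz]
(2) Final Obstruent Devoicing: [imugzuz] → [imugzus]
(3) Degemination: no change — [imugzus]
(4) Medial Vowel Deletion: [imugzus] → [imgzs]

[imgzs]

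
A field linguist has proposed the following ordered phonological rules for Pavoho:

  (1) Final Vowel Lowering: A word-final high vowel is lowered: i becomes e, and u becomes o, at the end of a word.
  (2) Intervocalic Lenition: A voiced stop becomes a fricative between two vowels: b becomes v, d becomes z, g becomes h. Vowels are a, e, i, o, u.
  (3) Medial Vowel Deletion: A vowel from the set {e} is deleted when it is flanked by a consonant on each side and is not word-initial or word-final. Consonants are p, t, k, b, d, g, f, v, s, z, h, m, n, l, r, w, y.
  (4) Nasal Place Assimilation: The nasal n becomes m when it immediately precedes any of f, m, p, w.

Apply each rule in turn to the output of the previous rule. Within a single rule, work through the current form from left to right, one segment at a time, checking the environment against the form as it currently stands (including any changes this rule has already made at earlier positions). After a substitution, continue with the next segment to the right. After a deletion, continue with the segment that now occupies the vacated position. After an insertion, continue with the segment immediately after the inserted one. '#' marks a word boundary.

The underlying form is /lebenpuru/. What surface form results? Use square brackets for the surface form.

[lvmpuro]

(1) Final Vowel Lowering: [lebenpuru] → [lebenpuro]
(2) Intervocalic Lenition: [lebenpuro] → [levenpuro]
(3) Medial Vowel Deletion: [levenpuro] → [lvnpuro]
(4) Nasal Place Assimilation: [lvnpuro] → [lvmpuro]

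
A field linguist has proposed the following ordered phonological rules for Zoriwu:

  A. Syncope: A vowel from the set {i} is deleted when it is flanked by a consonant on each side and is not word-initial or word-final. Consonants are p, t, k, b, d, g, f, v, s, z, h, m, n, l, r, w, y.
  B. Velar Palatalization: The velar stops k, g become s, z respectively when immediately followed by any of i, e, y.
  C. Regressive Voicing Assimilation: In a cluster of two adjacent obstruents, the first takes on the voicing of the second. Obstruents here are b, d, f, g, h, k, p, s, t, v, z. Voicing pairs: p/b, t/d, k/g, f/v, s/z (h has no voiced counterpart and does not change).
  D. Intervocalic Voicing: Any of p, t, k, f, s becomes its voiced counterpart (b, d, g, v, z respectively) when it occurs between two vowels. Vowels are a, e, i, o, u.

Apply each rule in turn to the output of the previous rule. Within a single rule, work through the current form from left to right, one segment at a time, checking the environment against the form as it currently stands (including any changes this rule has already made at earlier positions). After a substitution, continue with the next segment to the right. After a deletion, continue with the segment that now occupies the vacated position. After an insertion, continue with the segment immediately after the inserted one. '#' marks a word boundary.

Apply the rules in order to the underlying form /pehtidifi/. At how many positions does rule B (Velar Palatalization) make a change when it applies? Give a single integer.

A Syncope: [pehtidifi] → [pehtdfi]
B Velar Palatalization: no change — [pehtdfi]
C Regressive Voicing Assimilation: [pehtdfi] → [pehdtfi]
D Intervocalic Voicing: no change — [pehdtfi]
Rule B changed 0 position(s).

0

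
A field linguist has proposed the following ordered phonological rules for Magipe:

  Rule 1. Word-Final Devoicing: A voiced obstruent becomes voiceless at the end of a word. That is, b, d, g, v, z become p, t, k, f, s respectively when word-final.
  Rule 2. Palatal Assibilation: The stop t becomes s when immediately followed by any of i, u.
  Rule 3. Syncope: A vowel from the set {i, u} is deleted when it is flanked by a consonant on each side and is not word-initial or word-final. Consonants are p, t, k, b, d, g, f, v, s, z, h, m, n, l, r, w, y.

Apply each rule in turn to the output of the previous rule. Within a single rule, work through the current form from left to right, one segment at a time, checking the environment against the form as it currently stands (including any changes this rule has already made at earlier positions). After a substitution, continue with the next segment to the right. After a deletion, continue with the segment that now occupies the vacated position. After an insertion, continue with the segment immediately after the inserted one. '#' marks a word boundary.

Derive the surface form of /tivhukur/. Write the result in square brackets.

Rule 1 Word-Final Devoicing: no change — [tivhukur]
Rule 2 Palatal Assibilation: [tivhukur] → [sivhukur]
Rule 3 Syncope: [sivhukur] → [svhkr]

[svhkr]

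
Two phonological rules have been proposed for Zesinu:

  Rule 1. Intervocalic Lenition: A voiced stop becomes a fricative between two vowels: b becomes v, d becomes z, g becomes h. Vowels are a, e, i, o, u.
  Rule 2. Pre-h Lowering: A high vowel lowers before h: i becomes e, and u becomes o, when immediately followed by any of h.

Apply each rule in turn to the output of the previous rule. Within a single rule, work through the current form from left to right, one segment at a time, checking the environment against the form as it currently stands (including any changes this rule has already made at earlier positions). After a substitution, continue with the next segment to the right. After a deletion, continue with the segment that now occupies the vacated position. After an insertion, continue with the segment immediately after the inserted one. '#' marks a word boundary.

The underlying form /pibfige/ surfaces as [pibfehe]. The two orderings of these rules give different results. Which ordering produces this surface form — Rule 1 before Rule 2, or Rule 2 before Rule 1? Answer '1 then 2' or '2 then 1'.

1 then 2

Order 1 then 2:
  1 Intervocalic Lenition: [pibfige] → [pibfihe]
  2 Pre-h Lowering: [pibfihe] → [pibfehe]
  result: [pibfehe]
Order 2 then 1:
  2 Pre-h Lowering: no change — [pibfige]
  1 Intervocalic Lenition: [pibfige] → [pibfihe]
  result: [pibfihe]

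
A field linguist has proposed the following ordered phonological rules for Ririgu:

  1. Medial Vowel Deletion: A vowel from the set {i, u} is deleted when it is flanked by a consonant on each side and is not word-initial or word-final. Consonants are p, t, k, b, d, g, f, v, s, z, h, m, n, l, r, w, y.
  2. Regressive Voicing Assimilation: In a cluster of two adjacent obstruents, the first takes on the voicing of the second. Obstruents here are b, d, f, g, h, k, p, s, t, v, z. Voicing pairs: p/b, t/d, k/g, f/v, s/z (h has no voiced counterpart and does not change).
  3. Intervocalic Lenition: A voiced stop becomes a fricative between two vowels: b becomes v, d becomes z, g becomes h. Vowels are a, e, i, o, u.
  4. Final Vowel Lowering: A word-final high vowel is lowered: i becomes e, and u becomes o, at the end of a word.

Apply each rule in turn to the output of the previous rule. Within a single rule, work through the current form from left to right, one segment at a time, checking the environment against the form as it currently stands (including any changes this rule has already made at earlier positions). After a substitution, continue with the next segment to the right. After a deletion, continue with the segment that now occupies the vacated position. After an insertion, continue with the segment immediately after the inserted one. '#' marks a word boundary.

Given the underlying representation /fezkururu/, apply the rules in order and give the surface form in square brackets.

1 Medial Vowel Deletion: [fezkururu] → [fezkrru]
2 Regressive Voicing Assimilation: [fezkrru] → [feskrru]
3 Intervocalic Lenition: no change — [feskrru]
4 Final Vowel Lowering: [feskrru] → [feskrro]

[feskrro]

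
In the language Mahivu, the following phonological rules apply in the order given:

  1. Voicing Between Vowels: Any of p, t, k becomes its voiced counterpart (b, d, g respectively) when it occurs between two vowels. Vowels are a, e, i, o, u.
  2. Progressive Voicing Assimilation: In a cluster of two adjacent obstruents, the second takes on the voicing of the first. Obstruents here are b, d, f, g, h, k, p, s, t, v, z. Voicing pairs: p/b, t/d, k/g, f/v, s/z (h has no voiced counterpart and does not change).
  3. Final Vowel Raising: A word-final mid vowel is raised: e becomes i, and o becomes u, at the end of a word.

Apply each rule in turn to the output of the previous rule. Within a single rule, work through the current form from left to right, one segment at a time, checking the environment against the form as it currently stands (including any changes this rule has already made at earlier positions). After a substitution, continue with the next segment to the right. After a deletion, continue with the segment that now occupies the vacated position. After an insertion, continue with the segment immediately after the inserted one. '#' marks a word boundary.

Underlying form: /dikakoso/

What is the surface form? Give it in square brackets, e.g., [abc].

[digagosu]

1 Voicing Between Vowels: [dikakoso] → [digagoso]
2 Progressive Voicing Assimilation: no change — [digagoso]
3 Final Vowel Raising: [digagoso] → [digagosu]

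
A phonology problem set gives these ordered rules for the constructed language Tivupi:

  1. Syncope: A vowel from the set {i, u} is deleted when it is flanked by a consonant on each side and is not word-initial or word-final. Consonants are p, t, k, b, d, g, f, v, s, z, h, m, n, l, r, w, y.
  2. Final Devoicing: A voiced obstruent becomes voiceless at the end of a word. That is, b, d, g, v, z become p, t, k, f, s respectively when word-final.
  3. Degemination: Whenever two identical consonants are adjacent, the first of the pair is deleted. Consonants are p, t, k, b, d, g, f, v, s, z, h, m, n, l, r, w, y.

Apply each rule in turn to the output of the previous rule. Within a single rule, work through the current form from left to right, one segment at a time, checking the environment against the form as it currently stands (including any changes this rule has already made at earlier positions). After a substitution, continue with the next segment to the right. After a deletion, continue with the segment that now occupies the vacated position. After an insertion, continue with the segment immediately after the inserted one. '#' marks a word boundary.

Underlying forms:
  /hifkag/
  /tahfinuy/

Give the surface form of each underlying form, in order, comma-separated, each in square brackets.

/hifkag/:
  1 Syncope: [hifkag] → [hfkag]
  2 Final Devoicing: [hfkag] → [hfkak]
  3 Degemination: no change — [hfkak]
/tahfinuy/:
  1 Syncope: [tahfinuy] → [tahfny]
  2 Final Devoicing: no change — [tahfny]
  3 Degemination: no change — [tahfny]

[hfkak], [tahfny]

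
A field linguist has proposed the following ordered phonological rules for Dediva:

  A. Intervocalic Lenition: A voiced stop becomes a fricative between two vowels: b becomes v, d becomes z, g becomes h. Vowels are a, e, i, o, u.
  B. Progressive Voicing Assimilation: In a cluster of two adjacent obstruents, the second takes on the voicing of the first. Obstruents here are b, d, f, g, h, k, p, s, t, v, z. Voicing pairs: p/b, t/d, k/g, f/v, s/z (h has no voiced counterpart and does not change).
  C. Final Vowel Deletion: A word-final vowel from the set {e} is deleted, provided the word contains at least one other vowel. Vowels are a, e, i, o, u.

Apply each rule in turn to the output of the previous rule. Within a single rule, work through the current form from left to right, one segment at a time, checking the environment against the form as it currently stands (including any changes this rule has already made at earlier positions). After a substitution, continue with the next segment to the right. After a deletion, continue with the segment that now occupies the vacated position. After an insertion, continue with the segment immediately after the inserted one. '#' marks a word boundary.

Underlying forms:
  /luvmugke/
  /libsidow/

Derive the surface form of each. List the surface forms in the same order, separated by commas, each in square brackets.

[luvmugg], [libzizow]

/luvmugke/:
  A Intervocalic Lenition: no change — [luvmugke]
  B Progressive Voicing Assimilation: [luvmugke] → [luvmugge]
  C Final Vowel Deletion: [luvmugge] → [luvmugg]
/libsidow/:
  A Intervocalic Lenition: [libsidow] → [libsizow]
  B Progressive Voicing Assimilation: [libsizow] → [libzizow]
  C Final Vowel Deletion: no change — [libzizow]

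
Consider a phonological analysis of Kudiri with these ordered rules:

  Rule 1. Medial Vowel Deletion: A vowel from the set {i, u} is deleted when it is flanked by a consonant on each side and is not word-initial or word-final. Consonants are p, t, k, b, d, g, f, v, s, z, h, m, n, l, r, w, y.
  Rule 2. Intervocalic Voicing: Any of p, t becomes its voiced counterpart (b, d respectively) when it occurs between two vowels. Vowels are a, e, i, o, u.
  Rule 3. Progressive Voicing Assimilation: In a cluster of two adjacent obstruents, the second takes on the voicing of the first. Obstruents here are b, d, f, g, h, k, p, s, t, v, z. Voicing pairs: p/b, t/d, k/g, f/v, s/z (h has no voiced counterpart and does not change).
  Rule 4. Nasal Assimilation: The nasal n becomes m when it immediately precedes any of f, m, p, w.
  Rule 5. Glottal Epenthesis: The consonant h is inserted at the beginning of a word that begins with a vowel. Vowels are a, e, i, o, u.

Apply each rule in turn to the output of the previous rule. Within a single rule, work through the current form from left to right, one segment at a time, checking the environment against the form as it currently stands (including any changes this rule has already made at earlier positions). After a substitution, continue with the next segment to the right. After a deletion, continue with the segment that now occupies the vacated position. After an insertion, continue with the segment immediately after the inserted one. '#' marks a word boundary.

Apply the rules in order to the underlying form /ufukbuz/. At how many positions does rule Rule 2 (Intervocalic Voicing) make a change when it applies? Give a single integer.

0

Rule 1 Medial Vowel Deletion: [ufukbuz] → [ufkbz]
Rule 2 Intervocalic Voicing: no change — [ufkbz]
Rule 3 Progressive Voicing Assimilation: [ufkbz] → [ufkps]
Rule 4 Nasal Assimilation: no change — [ufkps]
Rule 5 Glottal Epenthesis: [ufkps] → [hufkps]
Rule Rule 2 changed 0 position(s).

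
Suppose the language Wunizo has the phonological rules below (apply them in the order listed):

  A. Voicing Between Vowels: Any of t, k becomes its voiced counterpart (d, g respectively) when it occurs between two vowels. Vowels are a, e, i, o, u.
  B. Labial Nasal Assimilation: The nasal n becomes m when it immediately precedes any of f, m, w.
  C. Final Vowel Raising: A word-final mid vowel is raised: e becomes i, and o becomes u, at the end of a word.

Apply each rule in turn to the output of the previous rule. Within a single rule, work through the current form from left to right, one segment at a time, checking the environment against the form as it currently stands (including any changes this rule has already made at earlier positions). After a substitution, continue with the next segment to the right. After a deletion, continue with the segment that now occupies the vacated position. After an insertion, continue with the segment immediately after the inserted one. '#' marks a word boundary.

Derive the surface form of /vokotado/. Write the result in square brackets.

A Voicing Between Vowels: [vokotado] → [vogodado]
B Labial Nasal Assimilation: no change — [vogodado]
C Final Vowel Raising: [vogodado] → [vogodadu]

[vogodadu]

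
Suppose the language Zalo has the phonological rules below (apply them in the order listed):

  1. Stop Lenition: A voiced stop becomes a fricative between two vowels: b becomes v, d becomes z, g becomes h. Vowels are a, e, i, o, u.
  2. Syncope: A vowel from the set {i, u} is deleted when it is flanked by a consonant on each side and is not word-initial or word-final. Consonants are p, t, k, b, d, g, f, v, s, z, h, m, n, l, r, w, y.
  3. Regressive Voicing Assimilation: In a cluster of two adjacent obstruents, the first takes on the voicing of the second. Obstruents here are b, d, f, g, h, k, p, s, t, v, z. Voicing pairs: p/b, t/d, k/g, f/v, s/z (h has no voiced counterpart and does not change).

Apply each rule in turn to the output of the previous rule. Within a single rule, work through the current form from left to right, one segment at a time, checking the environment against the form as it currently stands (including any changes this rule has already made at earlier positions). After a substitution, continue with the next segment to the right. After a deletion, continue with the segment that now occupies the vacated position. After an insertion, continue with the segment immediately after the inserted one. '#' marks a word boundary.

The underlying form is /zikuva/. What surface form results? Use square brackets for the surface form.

[sgva]

1 Stop Lenition: no change — [zikuva]
2 Syncope: [zikuva] → [zkva]
3 Regressive Voicing Assimilation: [zkva] → [sgva]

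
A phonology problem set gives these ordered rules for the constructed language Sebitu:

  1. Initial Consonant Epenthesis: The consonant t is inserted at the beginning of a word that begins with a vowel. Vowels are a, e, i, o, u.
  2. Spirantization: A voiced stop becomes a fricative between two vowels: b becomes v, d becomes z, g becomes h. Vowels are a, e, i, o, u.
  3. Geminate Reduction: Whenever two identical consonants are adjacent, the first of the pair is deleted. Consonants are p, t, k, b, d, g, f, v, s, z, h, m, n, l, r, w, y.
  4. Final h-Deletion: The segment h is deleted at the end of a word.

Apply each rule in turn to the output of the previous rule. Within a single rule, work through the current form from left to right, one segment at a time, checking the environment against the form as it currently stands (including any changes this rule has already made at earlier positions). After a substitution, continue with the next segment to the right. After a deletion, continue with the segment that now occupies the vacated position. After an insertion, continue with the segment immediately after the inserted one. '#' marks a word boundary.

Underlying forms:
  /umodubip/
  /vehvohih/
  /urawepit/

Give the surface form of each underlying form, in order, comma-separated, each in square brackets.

[tumozuvip], [vehvohi], [turawepit]

/umodubip/:
  1 Initial Consonant Epenthesis: [umodubip] → [tumodubip]
  2 Spirantization: [tumodubip] → [tumozuvip]
  3 Geminate Reduction: no change — [tumozuvip]
  4 Final h-Deletion: no change — [tumozuvip]
/vehvohih/:
  1 Initial Consonant Epenthesis: no change — [vehvohih]
  2 Spirantization: no change — [vehvohih]
  3 Geminate Reduction: no change — [vehvohih]
  4 Final h-Deletion: [vehvohih] → [vehvohi]
/urawepit/:
  1 Initial Consonant Epenthesis: [urawepit] → [turawepit]
  2 Spirantization: no change — [turawepit]
  3 Geminate Reduction: no change — [turawepit]
  4 Final h-Deletion: no change — [turawepit]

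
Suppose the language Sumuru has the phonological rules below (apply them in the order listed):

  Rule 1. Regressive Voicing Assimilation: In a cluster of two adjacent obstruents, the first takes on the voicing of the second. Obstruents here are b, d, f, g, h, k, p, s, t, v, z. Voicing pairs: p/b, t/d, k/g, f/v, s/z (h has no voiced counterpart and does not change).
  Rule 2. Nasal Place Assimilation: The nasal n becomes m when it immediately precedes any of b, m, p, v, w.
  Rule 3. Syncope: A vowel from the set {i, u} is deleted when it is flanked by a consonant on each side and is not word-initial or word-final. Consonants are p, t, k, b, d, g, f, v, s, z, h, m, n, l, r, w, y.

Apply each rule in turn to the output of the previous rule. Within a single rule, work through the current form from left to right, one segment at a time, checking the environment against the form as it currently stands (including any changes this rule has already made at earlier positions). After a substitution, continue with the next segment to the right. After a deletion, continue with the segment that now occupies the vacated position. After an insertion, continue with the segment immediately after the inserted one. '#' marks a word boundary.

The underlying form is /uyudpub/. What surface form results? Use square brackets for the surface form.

[uytpb]

Rule 1 Regressive Voicing Assimilation: [uyudpub] → [uyutpub]
Rule 2 Nasal Place Assimilation: no change — [uyutpub]
Rule 3 Syncope: [uyutpub] → [uytpb]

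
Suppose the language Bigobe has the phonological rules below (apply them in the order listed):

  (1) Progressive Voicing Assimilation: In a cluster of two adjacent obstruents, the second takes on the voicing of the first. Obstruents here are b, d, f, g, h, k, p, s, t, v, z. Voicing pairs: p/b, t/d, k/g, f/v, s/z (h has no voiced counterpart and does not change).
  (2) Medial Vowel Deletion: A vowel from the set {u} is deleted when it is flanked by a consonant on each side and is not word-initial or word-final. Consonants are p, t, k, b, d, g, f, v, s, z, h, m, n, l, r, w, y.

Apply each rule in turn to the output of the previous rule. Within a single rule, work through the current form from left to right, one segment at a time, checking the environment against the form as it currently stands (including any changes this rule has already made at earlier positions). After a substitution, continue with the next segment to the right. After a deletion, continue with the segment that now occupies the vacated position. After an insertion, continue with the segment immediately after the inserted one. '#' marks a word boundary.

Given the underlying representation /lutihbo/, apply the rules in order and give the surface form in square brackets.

(1) Progressive Voicing Assimilation: [lutihbo] → [lutihpo]
(2) Medial Vowel Deletion: [lutihpo] → [ltihpo]

[ltihpo]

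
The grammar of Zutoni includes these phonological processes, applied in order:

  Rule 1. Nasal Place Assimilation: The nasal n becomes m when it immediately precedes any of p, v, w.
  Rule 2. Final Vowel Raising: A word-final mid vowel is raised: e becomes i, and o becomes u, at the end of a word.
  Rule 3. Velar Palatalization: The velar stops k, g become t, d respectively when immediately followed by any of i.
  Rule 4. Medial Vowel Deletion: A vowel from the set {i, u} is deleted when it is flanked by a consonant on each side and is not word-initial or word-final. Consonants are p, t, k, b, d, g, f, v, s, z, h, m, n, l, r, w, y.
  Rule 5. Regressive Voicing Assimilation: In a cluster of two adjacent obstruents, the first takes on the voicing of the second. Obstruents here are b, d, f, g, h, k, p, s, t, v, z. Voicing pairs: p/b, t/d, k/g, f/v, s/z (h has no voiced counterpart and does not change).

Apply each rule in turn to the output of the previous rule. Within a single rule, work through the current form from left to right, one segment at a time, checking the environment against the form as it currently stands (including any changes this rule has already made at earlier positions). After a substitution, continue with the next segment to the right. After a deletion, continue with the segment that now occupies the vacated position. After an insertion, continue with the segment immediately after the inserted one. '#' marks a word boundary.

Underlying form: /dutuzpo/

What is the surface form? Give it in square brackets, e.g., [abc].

Rule 1 Nasal Place Assimilation: no change — [dutuzpo]
Rule 2 Final Vowel Raising: [dutuzpo] → [dutuzpu]
Rule 3 Velar Palatalization: no change — [dutuzpu]
Rule 4 Medial Vowel Deletion: [dutuzpu] → [dtzpu]
Rule 5 Regressive Voicing Assimilation: [dtzpu] → [tdspu]

[tdspu]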